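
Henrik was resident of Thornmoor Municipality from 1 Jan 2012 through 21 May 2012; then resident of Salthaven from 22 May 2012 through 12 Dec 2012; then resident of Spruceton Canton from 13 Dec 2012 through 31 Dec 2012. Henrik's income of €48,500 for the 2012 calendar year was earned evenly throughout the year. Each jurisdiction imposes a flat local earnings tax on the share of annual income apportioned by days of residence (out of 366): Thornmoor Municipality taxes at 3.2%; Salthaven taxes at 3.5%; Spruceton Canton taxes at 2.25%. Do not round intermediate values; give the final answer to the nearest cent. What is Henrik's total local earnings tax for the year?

€1,609.58

Thornmoor Municipality, 1 Jan – 21 May 2012: 142 days → €48,500 × 3.2% × 142/366 = €602.1421
Salthaven, 22 May – 12 Dec 2012: 205 days → €48,500 × 3.5% × 205/366 = €950.7855
Spruceton Canton, 13 Dec – 31 Dec 2012: 19 days → €48,500 × 2.25% × 19/366 = €56.6496
Total = €1,609.5772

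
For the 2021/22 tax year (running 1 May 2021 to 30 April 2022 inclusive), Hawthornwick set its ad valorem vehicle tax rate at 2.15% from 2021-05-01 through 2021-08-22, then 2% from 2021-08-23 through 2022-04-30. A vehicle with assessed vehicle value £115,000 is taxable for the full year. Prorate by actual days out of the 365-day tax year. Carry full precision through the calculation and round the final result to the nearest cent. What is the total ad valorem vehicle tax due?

2021-05-01 to 2021-08-22: 114 days at 2.15% → £115,000 × 2.15% × 114/365 = £772.2329
2021-08-23 to 2022-04-30: 251 days at 2% → £115,000 × 2% × 251/365 = £1,581.6438
Total = £2,353.8767

£2,353.88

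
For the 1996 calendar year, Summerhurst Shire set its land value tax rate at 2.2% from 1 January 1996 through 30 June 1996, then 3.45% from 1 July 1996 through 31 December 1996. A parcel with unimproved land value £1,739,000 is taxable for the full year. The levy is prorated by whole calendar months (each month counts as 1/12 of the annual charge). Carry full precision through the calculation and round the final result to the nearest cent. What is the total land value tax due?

1 January – 30 June 1996: 6 months at 2.2% → £1,739,000 × 2.2% × 6/12 = £19,129.0000
1 July – 31 December 1996: 6 months at 3.45% → £1,739,000 × 3.45% × 6/12 = £29,997.7500
Total = £49,126.7500

£49,126.75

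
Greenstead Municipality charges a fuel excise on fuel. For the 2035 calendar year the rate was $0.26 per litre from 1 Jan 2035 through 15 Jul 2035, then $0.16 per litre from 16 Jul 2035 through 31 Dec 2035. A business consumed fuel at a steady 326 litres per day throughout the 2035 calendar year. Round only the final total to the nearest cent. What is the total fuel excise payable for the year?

$25,428.00

1 Jan – 15 Jul 2035: 196 days × 326 litres/day = 63,896 litres at $0.26/litre → $16,612.96
16 Jul – 31 Dec 2035: 169 days × 326 litres/day = 55,094 litres at $0.16/litre → $8,815.04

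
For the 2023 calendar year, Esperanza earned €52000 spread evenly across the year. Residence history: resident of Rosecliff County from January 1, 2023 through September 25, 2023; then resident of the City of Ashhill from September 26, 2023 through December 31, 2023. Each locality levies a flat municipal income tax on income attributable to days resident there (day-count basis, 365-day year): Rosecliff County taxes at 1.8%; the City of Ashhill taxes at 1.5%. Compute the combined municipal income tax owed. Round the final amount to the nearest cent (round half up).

Rosecliff County, January 1 – September 25, 2023: 268 days → €52000 × 1.8% × 268/365 = €687.2548
The City of Ashhill, September 26 – December 31, 2023: 97 days → €52000 × 1.5% × 97/365 = €207.2877
Total = €894.5425

€894.54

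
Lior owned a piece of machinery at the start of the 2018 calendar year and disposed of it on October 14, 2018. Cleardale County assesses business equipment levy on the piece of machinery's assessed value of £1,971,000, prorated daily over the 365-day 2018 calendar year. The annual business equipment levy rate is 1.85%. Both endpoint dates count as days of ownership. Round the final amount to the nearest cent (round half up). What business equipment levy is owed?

Days held (January 1 – October 14, 2018): 287 out of 365
Tax = £1,971,000 × 1.85% × 287/365 = £28,671.3000

£28,671.30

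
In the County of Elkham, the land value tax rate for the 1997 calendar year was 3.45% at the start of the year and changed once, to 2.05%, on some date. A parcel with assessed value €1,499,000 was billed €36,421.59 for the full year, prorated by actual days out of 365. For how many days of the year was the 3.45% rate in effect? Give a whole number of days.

Let d = days at the first rate; then 365 − d days at the second rate.
€1,499,000 × [3.45%·d + 2.05%·(365−d)] / 365 = €36,421.59
Solving gives d = 99, so the new rate took effect on April 10, 1997.

99 days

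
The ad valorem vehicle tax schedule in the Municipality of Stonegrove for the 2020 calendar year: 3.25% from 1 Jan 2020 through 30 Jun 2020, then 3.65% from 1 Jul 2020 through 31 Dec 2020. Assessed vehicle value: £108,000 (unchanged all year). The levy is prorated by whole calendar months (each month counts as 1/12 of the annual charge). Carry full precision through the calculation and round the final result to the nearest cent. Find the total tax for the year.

£3,726.00

1 Jan – 30 Jun 2020: 6 months at 3.25% → £108,000 × 3.25% × 6/12 = £1,755.0000
1 Jul – 31 Dec 2020: 6 months at 3.65% → £108,000 × 3.65% × 6/12 = £1,971.0000
Total = £3,726.0000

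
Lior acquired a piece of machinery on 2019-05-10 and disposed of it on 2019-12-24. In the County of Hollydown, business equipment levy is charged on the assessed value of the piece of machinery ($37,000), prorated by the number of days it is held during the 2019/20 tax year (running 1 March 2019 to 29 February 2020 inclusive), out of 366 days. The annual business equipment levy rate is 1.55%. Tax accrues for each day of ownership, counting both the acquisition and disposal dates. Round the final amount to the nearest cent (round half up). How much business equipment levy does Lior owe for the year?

Days held (2019-05-10 to 2019-12-24): 229 out of 366
Tax = $37,000 × 1.55% × 229/366 = $358.8292

$358.83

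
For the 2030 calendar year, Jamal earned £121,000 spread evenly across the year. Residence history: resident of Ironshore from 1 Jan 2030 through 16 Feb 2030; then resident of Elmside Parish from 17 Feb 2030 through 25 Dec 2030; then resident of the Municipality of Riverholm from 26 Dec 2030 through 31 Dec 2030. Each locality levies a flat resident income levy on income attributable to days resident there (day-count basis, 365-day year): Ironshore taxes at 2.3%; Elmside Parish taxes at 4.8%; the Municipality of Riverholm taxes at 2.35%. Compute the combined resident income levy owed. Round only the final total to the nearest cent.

£5,369.75

Ironshore, 1 Jan – 16 Feb 2030: 47 days → £121,000 × 2.3% × 47/365 = £358.3589
Elmside Parish, 17 Feb – 25 Dec 2030: 312 days → £121,000 × 4.8% × 312/365 = £4,964.6466
The Municipality of Riverholm, 26 Dec – 31 Dec 2030: 6 days → £121,000 × 2.35% × 6/365 = £46.7425
Total = £5,369.7479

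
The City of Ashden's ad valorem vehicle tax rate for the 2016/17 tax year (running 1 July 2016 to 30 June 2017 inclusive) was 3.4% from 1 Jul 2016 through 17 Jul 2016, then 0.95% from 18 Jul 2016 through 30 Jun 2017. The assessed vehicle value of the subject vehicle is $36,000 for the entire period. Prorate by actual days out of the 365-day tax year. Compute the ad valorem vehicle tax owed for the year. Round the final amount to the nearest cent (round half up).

1 Jul – 17 Jul 2016: 17 days at 3.4% → $36,000 × 3.4% × 17/365 = $57.0082
18 Jul 2016 – 30 Jun 2017: 348 days at 0.95% → $36,000 × 0.95% × 348/365 = $326.0712
Total = $383.0795

$383.08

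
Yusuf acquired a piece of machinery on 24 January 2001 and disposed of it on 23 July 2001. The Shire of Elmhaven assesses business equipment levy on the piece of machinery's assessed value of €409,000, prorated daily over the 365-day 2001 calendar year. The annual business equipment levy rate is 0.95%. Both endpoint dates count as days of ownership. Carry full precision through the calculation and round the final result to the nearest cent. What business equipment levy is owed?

Days held (24 January – 23 July 2001): 181 out of 365
Tax = €409,000 × 0.95% × 181/365 = €1,926.7822

€1,926.78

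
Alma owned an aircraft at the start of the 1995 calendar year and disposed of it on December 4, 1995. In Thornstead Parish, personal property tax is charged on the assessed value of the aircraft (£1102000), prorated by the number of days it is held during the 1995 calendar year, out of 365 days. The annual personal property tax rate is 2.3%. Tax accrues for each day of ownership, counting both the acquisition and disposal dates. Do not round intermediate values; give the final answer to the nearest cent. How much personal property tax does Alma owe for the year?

Days held (January 1 – December 4, 1995): 338 out of 365
Tax = £1102000 × 2.3% × 338/365 = £23471.0904

£23471.09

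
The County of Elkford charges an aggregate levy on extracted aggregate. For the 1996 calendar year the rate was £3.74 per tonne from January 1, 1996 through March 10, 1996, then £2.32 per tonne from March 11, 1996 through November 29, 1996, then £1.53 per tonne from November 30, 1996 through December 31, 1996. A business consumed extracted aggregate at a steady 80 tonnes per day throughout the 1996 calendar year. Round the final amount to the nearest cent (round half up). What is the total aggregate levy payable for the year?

January 1 – March 10, 1996: 70 days × 80 tonnes/day = 5,600 tonnes at £3.74/tonne → £20,944.00
March 11 – November 29, 1996: 264 days × 80 tonnes/day = 21,120 tonnes at £2.32/tonne → £48,998.40
November 30 – December 31, 1996: 32 days × 80 tonnes/day = 2,560 tonnes at £1.53/tonne → £3,916.80

£73,859.20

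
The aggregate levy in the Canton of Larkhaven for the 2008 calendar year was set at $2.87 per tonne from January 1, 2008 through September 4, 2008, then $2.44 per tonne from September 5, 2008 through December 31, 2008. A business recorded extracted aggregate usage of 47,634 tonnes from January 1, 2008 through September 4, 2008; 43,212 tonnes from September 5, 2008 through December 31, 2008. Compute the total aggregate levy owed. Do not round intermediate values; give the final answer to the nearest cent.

$242,146.86

January 1 – September 4, 2008: 47,634 tonnes at $2.87/tonne → $136,709.58
September 5 – December 31, 2008: 43,212 tonnes at $2.44/tonne → $105,437.28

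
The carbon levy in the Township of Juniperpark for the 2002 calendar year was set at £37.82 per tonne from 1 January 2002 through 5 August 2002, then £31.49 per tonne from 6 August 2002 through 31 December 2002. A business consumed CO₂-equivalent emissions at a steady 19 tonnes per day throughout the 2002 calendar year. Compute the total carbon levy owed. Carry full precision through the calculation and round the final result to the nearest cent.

1 January – 5 August 2002: 217 days × 19 tonnes/day = 4,123 tonnes at £37.82/tonne → £155,931.86
6 August – 31 December 2002: 148 days × 19 tonnes/day = 2,812 tonnes at £31.49/tonne → £88,549.88

£244,481.74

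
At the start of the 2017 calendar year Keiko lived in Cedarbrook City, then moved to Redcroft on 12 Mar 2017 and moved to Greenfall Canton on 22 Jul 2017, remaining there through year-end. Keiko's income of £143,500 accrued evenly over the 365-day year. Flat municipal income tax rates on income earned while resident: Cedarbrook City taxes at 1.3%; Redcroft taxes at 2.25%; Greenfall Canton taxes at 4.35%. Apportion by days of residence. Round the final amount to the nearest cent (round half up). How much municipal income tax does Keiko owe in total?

£4,313.06

Cedarbrook City, 1 Jan – 11 Mar 2017: 70 days → £143,500 × 1.3% × 70/365 = £357.7671
Redcroft, 12 Mar – 21 Jul 2017: 132 days → £143,500 × 2.25% × 132/365 = £1,167.6575
Greenfall Canton, 22 Jul – 31 Dec 2017: 163 days → £143,500 × 4.35% × 163/365 = £2,787.6349
Total = £4,313.0596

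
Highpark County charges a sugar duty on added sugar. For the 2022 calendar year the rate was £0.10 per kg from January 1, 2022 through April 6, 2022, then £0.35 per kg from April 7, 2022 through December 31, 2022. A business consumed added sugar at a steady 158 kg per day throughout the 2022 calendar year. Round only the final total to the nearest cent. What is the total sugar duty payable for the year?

January 1 – April 6, 2022: 96 days × 158 kg/day = 15,168 kg at £0.10/kg → £1,516.80
April 7 – December 31, 2022: 269 days × 158 kg/day = 42,502 kg at £0.35/kg → £14,875.70

£16,392.50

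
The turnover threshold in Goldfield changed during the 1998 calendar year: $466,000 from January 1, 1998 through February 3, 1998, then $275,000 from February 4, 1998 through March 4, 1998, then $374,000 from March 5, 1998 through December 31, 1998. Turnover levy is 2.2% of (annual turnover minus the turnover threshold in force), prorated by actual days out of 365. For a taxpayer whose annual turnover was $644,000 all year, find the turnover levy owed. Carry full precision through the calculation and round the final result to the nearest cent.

$5,924.51

January 1 – February 3, 1998: 34 days, exemption $466,000 → ($644,000 − $466,000) × 2.2% × 34/365 = $364.7781
February 4 – March 4, 1998: 29 days, exemption $275,000 → ($644,000 − $275,000) × 2.2% × 29/365 = $644.9918
March 5 – December 31, 1998: 302 days, exemption $374,000 → ($644,000 − $374,000) × 2.2% × 302/365 = $4,914.7397
Total = $5,924.5096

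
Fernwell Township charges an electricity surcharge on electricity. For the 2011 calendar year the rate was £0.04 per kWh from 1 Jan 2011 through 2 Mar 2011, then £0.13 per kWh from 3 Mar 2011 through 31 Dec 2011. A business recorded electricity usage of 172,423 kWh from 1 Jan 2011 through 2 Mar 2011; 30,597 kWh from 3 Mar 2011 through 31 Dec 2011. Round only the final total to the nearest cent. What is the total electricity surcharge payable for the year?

1 Jan – 2 Mar 2011: 172,423 kWh at £0.04/kWh → £6896.92
3 Mar – 31 Dec 2011: 30,597 kWh at £0.13/kWh → £3977.61

£10874.53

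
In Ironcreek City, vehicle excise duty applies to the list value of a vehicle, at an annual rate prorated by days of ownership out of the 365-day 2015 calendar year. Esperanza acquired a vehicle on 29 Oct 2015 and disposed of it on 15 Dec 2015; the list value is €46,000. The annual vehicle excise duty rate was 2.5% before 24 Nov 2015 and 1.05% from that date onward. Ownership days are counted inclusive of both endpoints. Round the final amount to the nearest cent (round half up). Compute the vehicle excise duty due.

€111.03

29 Oct – 23 Nov 2015: 26 days at 2.5% → €46,000 × 2.5% × 26/365 = €81.9178
24 Nov – 15 Dec 2015: 22 days at 1.05% → €46,000 × 1.05% × 22/365 = €29.1123
Total = €111.0301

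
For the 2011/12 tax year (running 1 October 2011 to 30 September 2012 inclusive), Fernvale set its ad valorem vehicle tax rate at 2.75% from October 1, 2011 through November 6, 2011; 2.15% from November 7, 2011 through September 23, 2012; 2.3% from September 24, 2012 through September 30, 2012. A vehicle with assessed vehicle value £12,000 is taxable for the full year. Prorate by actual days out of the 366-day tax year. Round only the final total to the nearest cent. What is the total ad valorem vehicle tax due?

October 1 – November 6, 2011: 37 days at 2.75% → £12,000 × 2.75% × 37/366 = £33.3607
November 7, 2011 – September 23, 2012: 322 days at 2.15% → £12,000 × 2.15% × 322/366 = £226.9836
September 24 – September 30, 2012: 7 days at 2.3% → £12,000 × 2.3% × 7/366 = £5.2787
Total = £265.6230

£265.62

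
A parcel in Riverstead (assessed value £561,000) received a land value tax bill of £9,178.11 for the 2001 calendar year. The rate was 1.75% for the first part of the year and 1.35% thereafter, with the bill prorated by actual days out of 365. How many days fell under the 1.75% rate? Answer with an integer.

Let d = days at the first rate; then 365 − d days at the second rate.
£561,000 × [1.75%·d + 1.35%·(365−d)] / 365 = £9,178.11
Solving gives d = 261, so the new rate took effect on 19 Sep 2001.

261 days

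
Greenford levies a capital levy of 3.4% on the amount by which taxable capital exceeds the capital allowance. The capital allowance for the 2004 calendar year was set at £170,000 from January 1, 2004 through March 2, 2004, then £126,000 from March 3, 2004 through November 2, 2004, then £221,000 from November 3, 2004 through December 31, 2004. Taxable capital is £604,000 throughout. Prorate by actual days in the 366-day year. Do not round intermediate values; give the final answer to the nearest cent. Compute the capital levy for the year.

£15,477.90

January 1 – March 2, 2004: 62 days, exemption £170,000 → (£604,000 − £170,000) × 3.4% × 62/366 = £2,499.6503
March 3 – November 2, 2004: 245 days, exemption £126,000 → (£604,000 − £126,000) × 3.4% × 245/366 = £10,879.0710
November 3 – December 31, 2004: 59 days, exemption £221,000 → (£604,000 − £221,000) × 3.4% × 59/366 = £2,099.1749
Total = £15,477.8962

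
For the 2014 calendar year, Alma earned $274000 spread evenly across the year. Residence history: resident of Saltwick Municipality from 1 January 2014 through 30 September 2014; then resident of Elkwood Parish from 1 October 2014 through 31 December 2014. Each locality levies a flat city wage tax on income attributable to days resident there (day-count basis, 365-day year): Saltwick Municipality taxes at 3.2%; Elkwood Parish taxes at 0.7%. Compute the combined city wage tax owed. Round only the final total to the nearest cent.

Saltwick Municipality, 1 January – 30 September 2014: 273 days → $274000 × 3.2% × 273/365 = $6557.9836
Elkwood Parish, 1 October – 31 December 2014: 92 days → $274000 × 0.7% × 92/365 = $483.4411
Total = $7041.4247

$7041.42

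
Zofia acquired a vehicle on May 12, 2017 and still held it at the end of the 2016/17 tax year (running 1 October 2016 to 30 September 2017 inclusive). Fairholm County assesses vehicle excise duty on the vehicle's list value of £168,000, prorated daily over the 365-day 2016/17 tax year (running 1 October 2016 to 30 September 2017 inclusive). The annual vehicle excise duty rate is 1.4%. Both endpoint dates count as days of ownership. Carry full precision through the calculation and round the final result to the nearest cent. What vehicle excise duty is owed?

£915.02

Days held (May 12 – September 30, 2017): 142 out of 365
Tax = £168,000 × 1.4% × 142/365 = £915.0247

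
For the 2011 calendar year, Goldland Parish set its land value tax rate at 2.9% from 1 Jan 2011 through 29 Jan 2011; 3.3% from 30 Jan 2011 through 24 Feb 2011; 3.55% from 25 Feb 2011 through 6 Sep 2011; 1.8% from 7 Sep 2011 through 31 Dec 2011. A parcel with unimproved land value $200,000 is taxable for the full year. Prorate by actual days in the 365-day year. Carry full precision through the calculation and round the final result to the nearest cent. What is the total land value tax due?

$5,848.77

1 Jan – 29 Jan 2011: 29 days at 2.9% → $200,000 × 2.9% × 29/365 = $460.8219
30 Jan – 24 Feb 2011: 26 days at 3.3% → $200,000 × 3.3% × 26/365 = $470.1370
25 Feb – 6 Sep 2011: 194 days at 3.55% → $200,000 × 3.55% × 194/365 = $3,773.6986
7 Sep – 31 Dec 2011: 116 days at 1.8% → $200,000 × 1.8% × 116/365 = $1,144.1096
Total = $5,848.7671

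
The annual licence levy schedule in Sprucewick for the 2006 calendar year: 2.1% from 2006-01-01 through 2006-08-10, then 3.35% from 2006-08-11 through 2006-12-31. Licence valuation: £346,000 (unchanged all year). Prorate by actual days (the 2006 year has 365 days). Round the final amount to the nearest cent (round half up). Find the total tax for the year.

£8,960.45

2006-01-01 to 2006-08-10: 222 days at 2.1% → £346,000 × 2.1% × 222/365 = £4,419.3205
2006-08-11 to 2006-12-31: 143 days at 3.35% → £346,000 × 3.35% × 143/365 = £4,541.1315
Total = £8,960.4521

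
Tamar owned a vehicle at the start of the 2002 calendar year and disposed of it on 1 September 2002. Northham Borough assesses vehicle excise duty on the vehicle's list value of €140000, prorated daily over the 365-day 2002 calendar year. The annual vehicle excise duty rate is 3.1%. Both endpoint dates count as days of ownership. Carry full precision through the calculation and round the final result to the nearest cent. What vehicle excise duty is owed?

€2901.26

Days held (1 January – 1 September 2002): 244 out of 365
Tax = €140000 × 3.1% × 244/365 = €2901.2603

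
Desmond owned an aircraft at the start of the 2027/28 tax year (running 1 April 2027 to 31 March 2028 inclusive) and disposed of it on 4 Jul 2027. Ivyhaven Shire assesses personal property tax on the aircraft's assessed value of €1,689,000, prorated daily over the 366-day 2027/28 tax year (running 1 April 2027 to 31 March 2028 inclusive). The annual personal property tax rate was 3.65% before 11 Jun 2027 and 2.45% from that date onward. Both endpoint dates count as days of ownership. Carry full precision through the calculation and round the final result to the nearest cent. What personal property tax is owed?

€14,672.61

1 Apr – 10 Jun 2027: 71 days at 3.65% → €1,689,000 × 3.65% × 71/366 = €11,959.1352
11 Jun – 4 Jul 2027: 24 days at 2.45% → €1,689,000 × 2.45% × 24/366 = €2,713.4754
Total = €14,672.6107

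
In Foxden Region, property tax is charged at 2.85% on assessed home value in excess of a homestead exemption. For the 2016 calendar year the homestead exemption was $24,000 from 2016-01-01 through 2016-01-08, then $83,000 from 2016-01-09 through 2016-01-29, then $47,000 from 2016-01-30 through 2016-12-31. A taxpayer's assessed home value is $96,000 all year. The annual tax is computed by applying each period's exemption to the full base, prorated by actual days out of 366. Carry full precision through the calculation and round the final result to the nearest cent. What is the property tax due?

2016-01-01 to 2016-01-08: 8 days, exemption $24,000 → ($96,000 − $24,000) × 2.85% × 8/366 = $44.8525
2016-01-09 to 2016-01-29: 21 days, exemption $83,000 → ($96,000 − $83,000) × 2.85% × 21/366 = $21.2582
2016-01-30 to 2016-12-31: 337 days, exemption $47,000 → ($96,000 − $47,000) × 2.85% × 337/366 = $1,285.8484
Total = $1,351.9590

$1,351.96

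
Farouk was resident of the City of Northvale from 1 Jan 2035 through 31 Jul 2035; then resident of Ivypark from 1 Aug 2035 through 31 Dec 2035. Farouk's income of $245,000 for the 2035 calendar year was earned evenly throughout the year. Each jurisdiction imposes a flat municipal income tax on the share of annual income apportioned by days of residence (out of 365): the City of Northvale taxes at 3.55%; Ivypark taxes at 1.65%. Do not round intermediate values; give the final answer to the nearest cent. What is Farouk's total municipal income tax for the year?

The City of Northvale, 1 Jan – 31 Jul 2035: 212 days → $245,000 × 3.55% × 212/365 = $5,051.6986
Ivypark, 1 Aug – 31 Dec 2035: 153 days → $245,000 × 1.65% × 153/365 = $1,694.5274
Total = $6,746.2260

$6,746.23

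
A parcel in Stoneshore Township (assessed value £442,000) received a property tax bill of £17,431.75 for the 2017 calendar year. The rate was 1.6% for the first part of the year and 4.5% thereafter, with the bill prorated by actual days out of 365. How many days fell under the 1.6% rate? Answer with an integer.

70 days

Let d = days at the first rate; then 365 − d days at the second rate.
£442,000 × [1.6%·d + 4.5%·(365−d)] / 365 = £17,431.75
Solving gives d = 70, so the new rate took effect on 12 March 2017.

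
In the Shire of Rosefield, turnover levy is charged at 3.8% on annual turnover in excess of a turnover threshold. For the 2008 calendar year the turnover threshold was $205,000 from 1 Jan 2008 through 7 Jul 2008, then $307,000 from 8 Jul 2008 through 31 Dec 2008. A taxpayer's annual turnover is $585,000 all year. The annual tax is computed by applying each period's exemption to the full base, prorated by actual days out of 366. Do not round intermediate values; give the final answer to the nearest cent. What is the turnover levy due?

$12,565.54

1 Jan – 7 Jul 2008: 189 days, exemption $205,000 → ($585,000 − $205,000) × 3.8% × 189/366 = $7,456.7213
8 Jul – 31 Dec 2008: 177 days, exemption $307,000 → ($585,000 − $307,000) × 3.8% × 177/366 = $5,108.8197
Total = $12,565.5410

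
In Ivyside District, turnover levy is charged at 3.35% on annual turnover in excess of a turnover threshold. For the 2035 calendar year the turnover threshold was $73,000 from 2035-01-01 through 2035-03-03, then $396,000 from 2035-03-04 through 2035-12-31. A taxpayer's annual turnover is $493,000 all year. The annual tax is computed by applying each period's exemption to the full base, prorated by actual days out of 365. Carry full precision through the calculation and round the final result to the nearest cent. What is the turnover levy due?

$5,087.50

2035-01-01 to 2035-03-03: 62 days, exemption $73,000 → ($493,000 − $73,000) × 3.35% × 62/365 = $2,389.9726
2035-03-04 to 2035-12-31: 303 days, exemption $396,000 → ($493,000 − $396,000) × 3.35% × 303/365 = $2,697.5301
Total = $5,087.5027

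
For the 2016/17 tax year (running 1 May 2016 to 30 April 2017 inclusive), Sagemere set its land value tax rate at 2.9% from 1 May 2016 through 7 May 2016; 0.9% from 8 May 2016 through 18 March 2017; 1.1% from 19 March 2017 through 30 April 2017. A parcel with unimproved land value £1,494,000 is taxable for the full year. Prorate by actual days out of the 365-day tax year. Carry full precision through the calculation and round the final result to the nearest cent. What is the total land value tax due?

£14,371.05

1 May – 7 May 2016: 7 days at 2.9% → £1,494,000 × 2.9% × 7/365 = £830.9096
8 May 2016 – 18 March 2017: 315 days at 0.9% → £1,494,000 × 0.9% × 315/365 = £11,604.0822
19 March – 30 April 2017: 43 days at 1.1% → £1,494,000 × 1.1% × 43/365 = £1,936.0603
Total = £14,371.0521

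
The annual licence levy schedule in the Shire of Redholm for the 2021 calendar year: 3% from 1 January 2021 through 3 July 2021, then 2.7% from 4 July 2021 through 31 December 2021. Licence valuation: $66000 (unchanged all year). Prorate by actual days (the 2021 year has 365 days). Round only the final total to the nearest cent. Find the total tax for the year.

$1881.81

1 January – 3 July 2021: 184 days at 3% → $66000 × 3% × 184/365 = $998.1370
4 July – 31 December 2021: 181 days at 2.7% → $66000 × 2.7% × 181/365 = $883.6767
Total = $1881.8137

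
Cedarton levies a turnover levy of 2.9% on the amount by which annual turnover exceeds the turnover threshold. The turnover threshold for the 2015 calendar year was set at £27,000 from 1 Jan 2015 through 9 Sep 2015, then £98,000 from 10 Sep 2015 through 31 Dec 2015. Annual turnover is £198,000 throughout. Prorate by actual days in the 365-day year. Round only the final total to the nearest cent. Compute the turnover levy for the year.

1 Jan – 9 Sep 2015: 252 days, exemption £27,000 → (£198,000 − £27,000) × 2.9% × 252/365 = £3,423.7479
10 Sep – 31 Dec 2015: 113 days, exemption £98,000 → (£198,000 − £98,000) × 2.9% × 113/365 = £897.8082
Total = £4,321.5562

£4,321.56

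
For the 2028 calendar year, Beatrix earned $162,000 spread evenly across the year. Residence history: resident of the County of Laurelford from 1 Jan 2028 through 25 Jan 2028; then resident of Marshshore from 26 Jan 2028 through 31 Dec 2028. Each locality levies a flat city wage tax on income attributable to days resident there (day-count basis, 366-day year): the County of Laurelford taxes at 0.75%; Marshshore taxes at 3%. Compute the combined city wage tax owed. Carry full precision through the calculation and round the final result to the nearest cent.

$4,611.02

The County of Laurelford, 1 Jan – 25 Jan 2028: 25 days → $162,000 × 0.75% × 25/366 = $82.9918
Marshshore, 26 Jan – 31 Dec 2028: 341 days → $162,000 × 3% × 341/366 = $4,528.0328
Total = $4,611.0246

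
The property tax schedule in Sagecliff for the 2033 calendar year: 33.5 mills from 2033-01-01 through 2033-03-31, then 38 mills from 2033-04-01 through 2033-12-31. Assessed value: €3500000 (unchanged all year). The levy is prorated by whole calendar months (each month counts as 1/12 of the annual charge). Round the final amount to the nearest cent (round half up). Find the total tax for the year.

2033-01-01 to 2033-03-31: 3 months at 33.5 mills → €3500000 × 3.35% × 3/12 = €29312.5000
2033-04-01 to 2033-12-31: 9 months at 38 mills → €3500000 × 3.8% × 9/12 = €99750.0000
Total = €129062.5000

€129062.50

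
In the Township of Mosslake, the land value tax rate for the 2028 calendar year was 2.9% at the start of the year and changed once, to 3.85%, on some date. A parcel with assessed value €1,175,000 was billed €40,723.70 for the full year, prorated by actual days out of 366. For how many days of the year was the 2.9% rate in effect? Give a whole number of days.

148 days

Let d = days at the first rate; then 366 − d days at the second rate.
€1,175,000 × [2.9%·d + 3.85%·(366−d)] / 366 = €40,723.70
Solving gives d = 148, so the new rate took effect on 28 May 2028.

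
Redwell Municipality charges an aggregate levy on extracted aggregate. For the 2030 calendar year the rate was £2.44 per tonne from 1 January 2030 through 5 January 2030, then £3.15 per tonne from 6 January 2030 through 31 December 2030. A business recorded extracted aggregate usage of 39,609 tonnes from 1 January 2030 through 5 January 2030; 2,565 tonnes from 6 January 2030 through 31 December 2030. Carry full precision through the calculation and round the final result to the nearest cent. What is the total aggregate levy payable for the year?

£104,725.71

1 January – 5 January 2030: 39,609 tonnes at £2.44/tonne → £96,645.96
6 January – 31 December 2030: 2,565 tonnes at £3.15/tonne → £8,079.75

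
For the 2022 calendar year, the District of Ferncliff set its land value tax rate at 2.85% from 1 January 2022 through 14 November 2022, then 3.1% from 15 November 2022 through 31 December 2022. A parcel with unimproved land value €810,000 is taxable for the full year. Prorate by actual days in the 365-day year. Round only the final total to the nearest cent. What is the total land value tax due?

€23,345.75

1 January – 14 November 2022: 318 days at 2.85% → €810,000 × 2.85% × 318/365 = €20,112.4110
15 November – 31 December 2022: 47 days at 3.1% → €810,000 × 3.1% × 47/365 = €3,233.3425
Total = €23,345.7534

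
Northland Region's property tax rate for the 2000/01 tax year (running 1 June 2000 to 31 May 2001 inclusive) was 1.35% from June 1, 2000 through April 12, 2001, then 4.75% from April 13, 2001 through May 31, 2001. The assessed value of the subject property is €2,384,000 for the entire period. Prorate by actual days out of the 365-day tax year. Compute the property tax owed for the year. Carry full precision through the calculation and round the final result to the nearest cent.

€43,065.49

June 1, 2000 – April 12, 2001: 316 days at 1.35% → €2,384,000 × 1.35% × 316/365 = €27,863.4082
April 13 – May 31, 2001: 49 days at 4.75% → €2,384,000 × 4.75% × 49/365 = €15,202.0822
Total = €43,065.4904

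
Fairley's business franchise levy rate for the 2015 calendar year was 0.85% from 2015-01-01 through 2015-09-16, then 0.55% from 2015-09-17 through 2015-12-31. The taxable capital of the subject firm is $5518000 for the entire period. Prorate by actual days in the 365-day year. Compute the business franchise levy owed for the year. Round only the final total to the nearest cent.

2015-01-01 to 2015-09-16: 259 days at 0.85% → $5518000 × 0.85% × 259/365 = $33281.8548
2015-09-17 to 2015-12-31: 106 days at 0.55% → $5518000 × 0.55% × 106/365 = $8813.6822
Total = $42095.5370

$42095.54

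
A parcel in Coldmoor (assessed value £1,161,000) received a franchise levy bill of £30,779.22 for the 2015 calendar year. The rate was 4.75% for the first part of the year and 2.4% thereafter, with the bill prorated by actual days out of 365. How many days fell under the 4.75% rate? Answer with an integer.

Let d = days at the first rate; then 365 − d days at the second rate.
£1,161,000 × [4.75%·d + 2.4%·(365−d)] / 365 = £30,779.22
Solving gives d = 39, so the new rate took effect on 9 February 2015.

39 days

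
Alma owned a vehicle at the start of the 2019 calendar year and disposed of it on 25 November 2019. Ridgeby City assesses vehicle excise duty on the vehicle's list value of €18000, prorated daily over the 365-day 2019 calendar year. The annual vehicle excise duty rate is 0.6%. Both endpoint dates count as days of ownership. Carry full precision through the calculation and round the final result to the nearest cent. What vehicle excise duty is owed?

€97.35

Days held (1 January – 25 November 2019): 329 out of 365
Tax = €18000 × 0.6% × 329/365 = €97.3479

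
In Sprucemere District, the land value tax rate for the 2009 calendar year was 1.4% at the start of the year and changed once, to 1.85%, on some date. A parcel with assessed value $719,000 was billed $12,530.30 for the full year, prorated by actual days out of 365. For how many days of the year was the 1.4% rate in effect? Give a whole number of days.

Let d = days at the first rate; then 365 − d days at the second rate.
$719,000 × [1.4%·d + 1.85%·(365−d)] / 365 = $12,530.30
Solving gives d = 87, so the new rate took effect on 29 Mar 2009.

87 days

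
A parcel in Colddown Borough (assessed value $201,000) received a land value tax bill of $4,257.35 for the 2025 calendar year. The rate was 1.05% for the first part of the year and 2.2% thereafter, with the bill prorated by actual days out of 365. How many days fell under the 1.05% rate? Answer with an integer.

Let d = days at the first rate; then 365 − d days at the second rate.
$201,000 × [1.05%·d + 2.2%·(365−d)] / 365 = $4,257.35
Solving gives d = 26, so the new rate took effect on 27 January 2025.

26 days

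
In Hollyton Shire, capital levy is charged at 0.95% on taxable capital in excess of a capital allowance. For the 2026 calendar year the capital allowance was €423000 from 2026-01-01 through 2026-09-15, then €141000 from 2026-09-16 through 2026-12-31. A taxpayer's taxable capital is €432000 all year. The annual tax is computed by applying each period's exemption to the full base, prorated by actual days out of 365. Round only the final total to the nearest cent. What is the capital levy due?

2026-01-01 to 2026-09-15: 258 days, exemption €423000 → (€432000 − €423000) × 0.95% × 258/365 = €60.4356
2026-09-16 to 2026-12-31: 107 days, exemption €141000 → (€432000 − €141000) × 0.95% × 107/365 = €810.4151
Total = €870.8507

€870.85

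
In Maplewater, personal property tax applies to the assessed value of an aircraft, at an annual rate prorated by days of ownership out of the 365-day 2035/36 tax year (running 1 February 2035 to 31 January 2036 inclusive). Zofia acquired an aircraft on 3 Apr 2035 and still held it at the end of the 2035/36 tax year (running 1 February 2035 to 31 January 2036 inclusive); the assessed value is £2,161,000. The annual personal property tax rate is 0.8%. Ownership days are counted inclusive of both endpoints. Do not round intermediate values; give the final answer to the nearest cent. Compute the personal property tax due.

Days held (3 Apr 2035 – 31 Jan 2036): 304 out of 365
Tax = £2,161,000 × 0.8% × 304/365 = £14,398.7726

£14,398.77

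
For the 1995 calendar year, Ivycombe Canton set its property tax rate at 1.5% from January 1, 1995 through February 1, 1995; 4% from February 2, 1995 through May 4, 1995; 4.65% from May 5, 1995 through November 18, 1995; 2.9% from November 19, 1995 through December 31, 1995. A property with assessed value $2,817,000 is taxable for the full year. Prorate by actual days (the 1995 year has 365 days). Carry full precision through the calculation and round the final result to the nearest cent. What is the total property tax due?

$112,788.05

January 1 – February 1, 1995: 32 days at 1.5% → $2,817,000 × 1.5% × 32/365 = $3,704.5479
February 2 – May 4, 1995: 92 days at 4% → $2,817,000 × 4% × 92/365 = $28,401.5342
May 5 – November 18, 1995: 198 days at 4.65% → $2,817,000 × 4.65% × 198/365 = $71,057.8603
November 19 – December 31, 1995: 43 days at 2.9% → $2,817,000 × 2.9% × 43/365 = $9,624.1068
Total = $112,788.0493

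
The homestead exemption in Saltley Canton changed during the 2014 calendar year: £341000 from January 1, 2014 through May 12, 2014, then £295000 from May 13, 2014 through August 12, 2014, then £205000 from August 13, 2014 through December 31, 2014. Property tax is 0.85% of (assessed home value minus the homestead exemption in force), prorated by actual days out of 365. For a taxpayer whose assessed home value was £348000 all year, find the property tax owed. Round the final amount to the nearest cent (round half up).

£604.62

January 1 – May 12, 2014: 132 days, exemption £341000 → (£348000 − £341000) × 0.85% × 132/365 = £21.5178
May 13 – August 12, 2014: 92 days, exemption £295000 → (£348000 − £295000) × 0.85% × 92/365 = £113.5507
August 13 – December 31, 2014: 141 days, exemption £205000 → (£348000 − £205000) × 0.85% × 141/365 = £469.5493
Total = £604.6178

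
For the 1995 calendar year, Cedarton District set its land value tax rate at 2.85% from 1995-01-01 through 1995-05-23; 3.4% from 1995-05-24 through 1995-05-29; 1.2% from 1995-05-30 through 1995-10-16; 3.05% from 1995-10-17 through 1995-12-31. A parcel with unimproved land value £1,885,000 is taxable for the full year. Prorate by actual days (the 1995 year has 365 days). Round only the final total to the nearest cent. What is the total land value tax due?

1995-01-01 to 1995-05-23: 143 days at 2.85% → £1,885,000 × 2.85% × 143/365 = £21,047.4452
1995-05-24 to 1995-05-29: 6 days at 3.4% → £1,885,000 × 3.4% × 6/365 = £1,053.5342
1995-05-30 to 1995-10-16: 140 days at 1.2% → £1,885,000 × 1.2% × 140/365 = £8,676.1644
1995-10-17 to 1995-12-31: 76 days at 3.05% → £1,885,000 × 3.05% × 76/365 = £11,971.0411
Total = £42,748.1849

£42,748.18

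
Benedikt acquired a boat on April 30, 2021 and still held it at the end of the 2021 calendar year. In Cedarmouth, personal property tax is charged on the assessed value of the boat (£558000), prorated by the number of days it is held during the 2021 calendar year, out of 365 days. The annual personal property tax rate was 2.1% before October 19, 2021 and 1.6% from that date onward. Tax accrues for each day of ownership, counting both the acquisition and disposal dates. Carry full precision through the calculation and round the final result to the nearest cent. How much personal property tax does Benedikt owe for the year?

April 30 – October 18, 2021: 172 days at 2.1% → £558000 × 2.1% × 172/365 = £5521.9068
October 19 – December 31, 2021: 74 days at 1.6% → £558000 × 1.6% × 74/365 = £1810.0603
Total = £7331.9671

£7331.97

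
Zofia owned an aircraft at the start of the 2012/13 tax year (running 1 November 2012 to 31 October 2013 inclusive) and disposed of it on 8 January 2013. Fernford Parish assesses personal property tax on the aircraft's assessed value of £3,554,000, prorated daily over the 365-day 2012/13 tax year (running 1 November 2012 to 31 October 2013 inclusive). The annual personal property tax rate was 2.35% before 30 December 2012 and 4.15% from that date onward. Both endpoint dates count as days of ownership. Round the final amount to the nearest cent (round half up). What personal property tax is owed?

£17,541.18

1 November – 29 December 2012: 59 days at 2.35% → £3,554,000 × 2.35% × 59/365 = £13,500.3315
30 December 2012 – 8 January 2013: 10 days at 4.15% → £3,554,000 × 4.15% × 10/365 = £4,040.8493
Total = £17,541.1808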